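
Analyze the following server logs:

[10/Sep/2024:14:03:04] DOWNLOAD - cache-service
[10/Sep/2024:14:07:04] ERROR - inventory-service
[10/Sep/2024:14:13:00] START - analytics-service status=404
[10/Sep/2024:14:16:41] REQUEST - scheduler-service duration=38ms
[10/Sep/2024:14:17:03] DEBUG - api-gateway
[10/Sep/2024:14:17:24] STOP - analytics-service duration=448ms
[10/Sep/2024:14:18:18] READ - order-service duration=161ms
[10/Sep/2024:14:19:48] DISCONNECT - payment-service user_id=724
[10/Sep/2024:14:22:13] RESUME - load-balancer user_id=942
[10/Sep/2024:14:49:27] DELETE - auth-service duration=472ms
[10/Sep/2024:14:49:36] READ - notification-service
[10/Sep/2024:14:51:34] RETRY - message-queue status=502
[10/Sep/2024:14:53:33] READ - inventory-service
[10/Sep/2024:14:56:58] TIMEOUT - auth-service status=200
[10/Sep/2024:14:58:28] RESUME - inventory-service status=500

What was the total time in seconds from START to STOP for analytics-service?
264

To calculate state duration:

1. Find START event for analytics-service: 10/Sep/2024:14:13:00
2. Find STOP event for analytics-service: 10/Sep/2024:14:17:24
3. Calculate duration: 10/Sep/2024:14:17:24 - 10/Sep/2024:14:13:00 = 264 seconds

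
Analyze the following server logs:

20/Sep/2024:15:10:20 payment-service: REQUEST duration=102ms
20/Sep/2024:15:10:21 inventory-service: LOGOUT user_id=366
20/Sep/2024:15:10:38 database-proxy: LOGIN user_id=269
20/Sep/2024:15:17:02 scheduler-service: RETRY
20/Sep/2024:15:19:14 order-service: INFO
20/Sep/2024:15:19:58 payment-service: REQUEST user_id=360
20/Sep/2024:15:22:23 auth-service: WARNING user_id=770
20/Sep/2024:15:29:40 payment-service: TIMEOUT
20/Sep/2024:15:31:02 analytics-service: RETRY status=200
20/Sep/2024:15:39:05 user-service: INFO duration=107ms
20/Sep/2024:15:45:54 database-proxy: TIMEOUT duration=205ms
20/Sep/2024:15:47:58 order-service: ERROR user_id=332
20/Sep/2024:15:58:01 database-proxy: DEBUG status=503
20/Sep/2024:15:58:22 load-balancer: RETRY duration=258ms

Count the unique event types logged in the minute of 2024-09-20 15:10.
3

To count unique event types:

1. Filter events in the minute starting at 2024-09-20 15:10
2. Extract event types from matching entries
3. Count unique types: 3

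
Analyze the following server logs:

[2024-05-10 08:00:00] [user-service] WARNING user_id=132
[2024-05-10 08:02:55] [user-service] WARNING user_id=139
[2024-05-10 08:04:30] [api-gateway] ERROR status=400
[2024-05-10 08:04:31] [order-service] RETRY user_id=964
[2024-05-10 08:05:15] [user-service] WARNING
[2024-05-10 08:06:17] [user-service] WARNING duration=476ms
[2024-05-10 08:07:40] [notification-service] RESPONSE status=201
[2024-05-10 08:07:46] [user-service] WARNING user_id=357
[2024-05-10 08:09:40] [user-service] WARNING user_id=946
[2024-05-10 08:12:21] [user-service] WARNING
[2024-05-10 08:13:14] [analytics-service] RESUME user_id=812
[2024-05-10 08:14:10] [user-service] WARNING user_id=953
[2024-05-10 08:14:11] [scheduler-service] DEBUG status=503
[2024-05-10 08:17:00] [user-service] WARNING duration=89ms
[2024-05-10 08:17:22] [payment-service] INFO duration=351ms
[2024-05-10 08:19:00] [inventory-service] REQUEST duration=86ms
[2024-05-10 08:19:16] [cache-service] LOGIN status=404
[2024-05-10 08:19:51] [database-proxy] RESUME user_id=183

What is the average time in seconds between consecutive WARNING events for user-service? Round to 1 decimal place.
127.5

To calculate average interval:

1. Find all WARNING events for user-service in order
2. Calculate time gaps between consecutive events
3. Compute mean of gaps: 1020 / 8 = 127.5 seconds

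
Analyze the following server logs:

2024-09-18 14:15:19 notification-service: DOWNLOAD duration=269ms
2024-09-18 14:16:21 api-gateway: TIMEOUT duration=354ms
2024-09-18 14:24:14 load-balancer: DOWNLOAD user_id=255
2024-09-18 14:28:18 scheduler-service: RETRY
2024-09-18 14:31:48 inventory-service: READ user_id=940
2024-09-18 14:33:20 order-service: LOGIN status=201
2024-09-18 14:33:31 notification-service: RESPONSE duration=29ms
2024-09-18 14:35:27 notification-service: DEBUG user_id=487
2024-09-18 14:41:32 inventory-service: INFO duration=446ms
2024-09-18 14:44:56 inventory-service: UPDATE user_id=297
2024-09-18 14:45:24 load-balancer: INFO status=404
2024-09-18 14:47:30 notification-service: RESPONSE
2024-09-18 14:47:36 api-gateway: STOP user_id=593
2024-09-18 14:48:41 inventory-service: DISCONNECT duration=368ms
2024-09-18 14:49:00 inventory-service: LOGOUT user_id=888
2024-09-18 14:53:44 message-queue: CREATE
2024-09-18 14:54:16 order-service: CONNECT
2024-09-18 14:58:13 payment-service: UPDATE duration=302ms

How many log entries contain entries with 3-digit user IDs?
6

To find matching entries:

1. Pattern to match: entries with 3-digit user IDs
2. Scan each log entry for the pattern
3. Count matches: 6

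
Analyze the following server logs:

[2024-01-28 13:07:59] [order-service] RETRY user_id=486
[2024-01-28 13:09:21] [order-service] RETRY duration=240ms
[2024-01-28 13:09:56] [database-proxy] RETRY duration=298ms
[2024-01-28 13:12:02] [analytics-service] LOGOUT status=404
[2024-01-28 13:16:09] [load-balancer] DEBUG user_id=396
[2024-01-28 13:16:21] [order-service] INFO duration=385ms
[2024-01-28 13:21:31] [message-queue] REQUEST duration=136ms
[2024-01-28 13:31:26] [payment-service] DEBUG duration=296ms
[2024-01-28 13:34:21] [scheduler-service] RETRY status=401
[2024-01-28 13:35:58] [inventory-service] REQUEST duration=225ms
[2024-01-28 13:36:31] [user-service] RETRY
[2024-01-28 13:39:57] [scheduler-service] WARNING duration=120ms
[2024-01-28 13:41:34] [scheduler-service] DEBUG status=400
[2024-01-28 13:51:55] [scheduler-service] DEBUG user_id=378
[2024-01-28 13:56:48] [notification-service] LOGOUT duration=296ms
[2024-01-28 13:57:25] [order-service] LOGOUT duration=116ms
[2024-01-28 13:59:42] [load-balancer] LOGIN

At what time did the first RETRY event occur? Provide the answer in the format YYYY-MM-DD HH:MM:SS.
2024-01-28 13:07:59

To find the first event:

1. Filter for all RETRY events
2. Sort by timestamp
3. Select the first one
4. Timestamp: 2024-01-28 13:07:59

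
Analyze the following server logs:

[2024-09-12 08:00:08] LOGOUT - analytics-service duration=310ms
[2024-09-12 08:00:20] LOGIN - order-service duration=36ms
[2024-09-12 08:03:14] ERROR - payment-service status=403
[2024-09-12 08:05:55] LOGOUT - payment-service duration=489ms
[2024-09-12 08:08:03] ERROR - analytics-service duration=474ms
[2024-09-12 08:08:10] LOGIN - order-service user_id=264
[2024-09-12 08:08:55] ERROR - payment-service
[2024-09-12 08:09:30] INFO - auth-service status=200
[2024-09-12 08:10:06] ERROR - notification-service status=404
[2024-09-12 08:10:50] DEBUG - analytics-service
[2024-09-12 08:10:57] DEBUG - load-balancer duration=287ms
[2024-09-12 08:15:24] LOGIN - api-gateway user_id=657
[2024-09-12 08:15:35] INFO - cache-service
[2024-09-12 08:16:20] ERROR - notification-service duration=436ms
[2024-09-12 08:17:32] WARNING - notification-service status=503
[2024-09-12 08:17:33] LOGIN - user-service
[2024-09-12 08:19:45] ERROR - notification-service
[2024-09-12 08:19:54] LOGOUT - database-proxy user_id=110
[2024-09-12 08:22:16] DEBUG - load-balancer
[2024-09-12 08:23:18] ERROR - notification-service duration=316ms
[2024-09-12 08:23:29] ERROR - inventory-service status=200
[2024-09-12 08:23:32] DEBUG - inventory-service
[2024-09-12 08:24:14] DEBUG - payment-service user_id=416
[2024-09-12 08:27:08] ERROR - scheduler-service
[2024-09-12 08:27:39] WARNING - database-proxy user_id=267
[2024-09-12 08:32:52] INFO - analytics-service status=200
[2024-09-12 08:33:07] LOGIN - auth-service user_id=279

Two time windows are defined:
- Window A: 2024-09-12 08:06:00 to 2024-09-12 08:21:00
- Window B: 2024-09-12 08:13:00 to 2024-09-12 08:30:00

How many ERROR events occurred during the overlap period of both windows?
2

To find overlap events:

1. Window A: 2024-09-12 08:06:00 to 2024-09-12 08:21:00
2. Window B: 2024-09-12 08:13:00 to 2024-09-12 08:30:00
3. Overlap period: 2024-09-12 08:13:00 to 2024-09-12 08:21:00
4. Count ERROR events in overlap: 2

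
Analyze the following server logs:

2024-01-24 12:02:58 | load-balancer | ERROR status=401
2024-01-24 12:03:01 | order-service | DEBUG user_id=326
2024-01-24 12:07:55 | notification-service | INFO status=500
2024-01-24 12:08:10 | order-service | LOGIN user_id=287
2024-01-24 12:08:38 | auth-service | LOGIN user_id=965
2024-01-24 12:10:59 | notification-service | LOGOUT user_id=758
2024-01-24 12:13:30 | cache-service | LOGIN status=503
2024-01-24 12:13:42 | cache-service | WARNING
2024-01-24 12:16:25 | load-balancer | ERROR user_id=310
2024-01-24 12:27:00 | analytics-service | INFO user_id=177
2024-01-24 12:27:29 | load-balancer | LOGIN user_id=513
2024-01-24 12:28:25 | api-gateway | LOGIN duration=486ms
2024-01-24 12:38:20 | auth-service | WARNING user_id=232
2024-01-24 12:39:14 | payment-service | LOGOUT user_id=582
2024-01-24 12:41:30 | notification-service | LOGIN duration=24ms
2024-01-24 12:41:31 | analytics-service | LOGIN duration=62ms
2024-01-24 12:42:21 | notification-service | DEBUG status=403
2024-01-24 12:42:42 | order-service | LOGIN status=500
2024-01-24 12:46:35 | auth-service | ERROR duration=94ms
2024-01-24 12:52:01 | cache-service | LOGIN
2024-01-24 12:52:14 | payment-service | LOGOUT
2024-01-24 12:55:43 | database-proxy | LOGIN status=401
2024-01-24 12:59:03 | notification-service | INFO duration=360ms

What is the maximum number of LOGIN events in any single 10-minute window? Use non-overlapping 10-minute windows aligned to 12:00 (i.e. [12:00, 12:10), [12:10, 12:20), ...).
3

To find the burst window:

1. Divide the log period into non-overlapping 10-minute windows starting at 12:00
2. Count LOGIN events in each window
3. Find the window with maximum count
4. Maximum events in a window: 3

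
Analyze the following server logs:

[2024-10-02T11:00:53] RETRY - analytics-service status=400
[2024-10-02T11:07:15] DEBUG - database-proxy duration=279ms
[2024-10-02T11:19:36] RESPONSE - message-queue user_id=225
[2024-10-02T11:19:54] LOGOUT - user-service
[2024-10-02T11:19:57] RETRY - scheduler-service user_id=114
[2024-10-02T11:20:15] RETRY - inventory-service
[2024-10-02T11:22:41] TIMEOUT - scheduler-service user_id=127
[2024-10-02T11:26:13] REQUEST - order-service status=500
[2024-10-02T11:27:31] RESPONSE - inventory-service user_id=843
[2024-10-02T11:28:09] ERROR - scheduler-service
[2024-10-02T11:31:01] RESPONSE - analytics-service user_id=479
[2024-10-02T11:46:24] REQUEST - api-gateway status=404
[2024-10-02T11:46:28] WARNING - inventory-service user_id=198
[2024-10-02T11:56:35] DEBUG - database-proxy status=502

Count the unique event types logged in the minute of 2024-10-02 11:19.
3

To count unique event types:

1. Filter events in the minute starting at 2024-10-02 11:19
2. Extract event types from matching entries
3. Count unique types: 3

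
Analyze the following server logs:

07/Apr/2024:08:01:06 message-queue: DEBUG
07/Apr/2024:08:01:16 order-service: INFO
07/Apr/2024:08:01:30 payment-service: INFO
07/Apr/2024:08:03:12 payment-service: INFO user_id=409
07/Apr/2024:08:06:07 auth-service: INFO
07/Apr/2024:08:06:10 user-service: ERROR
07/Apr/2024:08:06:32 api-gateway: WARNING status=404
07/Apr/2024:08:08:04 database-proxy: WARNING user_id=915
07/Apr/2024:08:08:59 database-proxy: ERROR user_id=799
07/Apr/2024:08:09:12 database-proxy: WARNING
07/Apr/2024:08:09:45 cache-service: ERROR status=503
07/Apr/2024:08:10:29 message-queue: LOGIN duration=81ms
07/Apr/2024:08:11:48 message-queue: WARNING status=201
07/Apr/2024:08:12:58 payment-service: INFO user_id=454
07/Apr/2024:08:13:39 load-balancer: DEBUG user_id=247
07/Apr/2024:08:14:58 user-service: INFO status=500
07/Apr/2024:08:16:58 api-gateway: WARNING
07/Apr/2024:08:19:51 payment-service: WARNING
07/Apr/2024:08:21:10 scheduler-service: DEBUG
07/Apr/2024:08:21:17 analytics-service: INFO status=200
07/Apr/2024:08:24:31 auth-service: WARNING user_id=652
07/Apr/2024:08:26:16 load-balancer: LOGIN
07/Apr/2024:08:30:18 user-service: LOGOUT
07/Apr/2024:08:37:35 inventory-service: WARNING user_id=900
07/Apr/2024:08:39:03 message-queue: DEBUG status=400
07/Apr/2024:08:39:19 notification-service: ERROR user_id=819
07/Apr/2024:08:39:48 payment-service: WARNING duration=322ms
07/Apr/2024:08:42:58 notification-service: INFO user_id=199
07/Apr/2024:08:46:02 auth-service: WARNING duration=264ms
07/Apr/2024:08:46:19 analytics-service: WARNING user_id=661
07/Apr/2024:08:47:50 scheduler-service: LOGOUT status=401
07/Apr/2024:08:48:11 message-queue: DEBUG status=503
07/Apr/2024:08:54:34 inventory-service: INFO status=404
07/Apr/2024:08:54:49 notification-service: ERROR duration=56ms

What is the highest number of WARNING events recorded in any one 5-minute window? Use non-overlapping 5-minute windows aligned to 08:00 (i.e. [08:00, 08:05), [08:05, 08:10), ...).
3

To find the burst window:

1. Divide the log period into non-overlapping 5-minute windows starting at 08:00
2. Count WARNING events in each window
3. Find the window with maximum count
4. Maximum events in a window: 3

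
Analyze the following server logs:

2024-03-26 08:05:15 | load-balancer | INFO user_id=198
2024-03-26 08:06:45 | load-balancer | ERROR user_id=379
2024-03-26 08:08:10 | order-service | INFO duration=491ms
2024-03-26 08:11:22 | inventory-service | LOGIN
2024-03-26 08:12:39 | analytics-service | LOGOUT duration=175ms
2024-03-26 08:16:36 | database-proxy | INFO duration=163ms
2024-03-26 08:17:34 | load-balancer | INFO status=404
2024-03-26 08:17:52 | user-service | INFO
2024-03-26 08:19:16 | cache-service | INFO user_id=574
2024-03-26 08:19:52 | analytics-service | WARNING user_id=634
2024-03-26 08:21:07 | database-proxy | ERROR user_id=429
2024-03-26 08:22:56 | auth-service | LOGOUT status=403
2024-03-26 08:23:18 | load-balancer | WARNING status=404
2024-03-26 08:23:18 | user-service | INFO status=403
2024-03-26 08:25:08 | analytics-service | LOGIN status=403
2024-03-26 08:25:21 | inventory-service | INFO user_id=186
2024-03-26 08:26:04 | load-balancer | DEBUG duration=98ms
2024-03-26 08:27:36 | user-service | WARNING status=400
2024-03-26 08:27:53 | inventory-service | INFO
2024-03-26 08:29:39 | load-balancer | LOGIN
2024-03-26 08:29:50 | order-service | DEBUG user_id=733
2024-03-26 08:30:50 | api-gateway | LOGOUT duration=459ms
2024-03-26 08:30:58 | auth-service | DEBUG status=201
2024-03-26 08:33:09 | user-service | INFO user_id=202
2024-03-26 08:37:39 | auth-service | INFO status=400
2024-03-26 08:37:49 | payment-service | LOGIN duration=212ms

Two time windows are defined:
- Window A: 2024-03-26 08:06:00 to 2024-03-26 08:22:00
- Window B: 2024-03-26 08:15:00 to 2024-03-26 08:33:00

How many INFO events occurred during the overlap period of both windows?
4

To find overlap events:

1. Window A: 2024-03-26 08:06:00 to 2024-03-26 08:22:00
2. Window B: 2024-03-26 08:15:00 to 2024-03-26 08:33:00
3. Overlap period: 2024-03-26 08:15:00 to 2024-03-26 08:22:00
4. Count INFO events in overlap: 4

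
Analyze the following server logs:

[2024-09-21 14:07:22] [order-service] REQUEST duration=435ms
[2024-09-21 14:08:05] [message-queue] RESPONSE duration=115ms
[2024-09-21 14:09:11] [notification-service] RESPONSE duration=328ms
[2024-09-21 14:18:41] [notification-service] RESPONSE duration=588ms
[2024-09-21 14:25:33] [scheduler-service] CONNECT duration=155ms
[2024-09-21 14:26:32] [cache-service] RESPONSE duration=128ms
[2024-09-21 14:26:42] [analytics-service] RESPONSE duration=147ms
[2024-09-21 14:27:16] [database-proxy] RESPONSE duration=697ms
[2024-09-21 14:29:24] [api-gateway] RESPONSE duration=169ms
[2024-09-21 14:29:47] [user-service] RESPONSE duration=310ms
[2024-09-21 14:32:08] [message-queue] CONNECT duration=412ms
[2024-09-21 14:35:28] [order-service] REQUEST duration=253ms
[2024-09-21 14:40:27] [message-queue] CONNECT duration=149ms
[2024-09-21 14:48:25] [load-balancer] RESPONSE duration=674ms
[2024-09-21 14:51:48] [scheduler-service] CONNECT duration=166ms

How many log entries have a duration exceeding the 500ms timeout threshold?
3

To count timeouts:

1. Threshold: 500ms
2. Extract duration from each log entry
3. Count entries where duration > 500
4. Timeout count: 3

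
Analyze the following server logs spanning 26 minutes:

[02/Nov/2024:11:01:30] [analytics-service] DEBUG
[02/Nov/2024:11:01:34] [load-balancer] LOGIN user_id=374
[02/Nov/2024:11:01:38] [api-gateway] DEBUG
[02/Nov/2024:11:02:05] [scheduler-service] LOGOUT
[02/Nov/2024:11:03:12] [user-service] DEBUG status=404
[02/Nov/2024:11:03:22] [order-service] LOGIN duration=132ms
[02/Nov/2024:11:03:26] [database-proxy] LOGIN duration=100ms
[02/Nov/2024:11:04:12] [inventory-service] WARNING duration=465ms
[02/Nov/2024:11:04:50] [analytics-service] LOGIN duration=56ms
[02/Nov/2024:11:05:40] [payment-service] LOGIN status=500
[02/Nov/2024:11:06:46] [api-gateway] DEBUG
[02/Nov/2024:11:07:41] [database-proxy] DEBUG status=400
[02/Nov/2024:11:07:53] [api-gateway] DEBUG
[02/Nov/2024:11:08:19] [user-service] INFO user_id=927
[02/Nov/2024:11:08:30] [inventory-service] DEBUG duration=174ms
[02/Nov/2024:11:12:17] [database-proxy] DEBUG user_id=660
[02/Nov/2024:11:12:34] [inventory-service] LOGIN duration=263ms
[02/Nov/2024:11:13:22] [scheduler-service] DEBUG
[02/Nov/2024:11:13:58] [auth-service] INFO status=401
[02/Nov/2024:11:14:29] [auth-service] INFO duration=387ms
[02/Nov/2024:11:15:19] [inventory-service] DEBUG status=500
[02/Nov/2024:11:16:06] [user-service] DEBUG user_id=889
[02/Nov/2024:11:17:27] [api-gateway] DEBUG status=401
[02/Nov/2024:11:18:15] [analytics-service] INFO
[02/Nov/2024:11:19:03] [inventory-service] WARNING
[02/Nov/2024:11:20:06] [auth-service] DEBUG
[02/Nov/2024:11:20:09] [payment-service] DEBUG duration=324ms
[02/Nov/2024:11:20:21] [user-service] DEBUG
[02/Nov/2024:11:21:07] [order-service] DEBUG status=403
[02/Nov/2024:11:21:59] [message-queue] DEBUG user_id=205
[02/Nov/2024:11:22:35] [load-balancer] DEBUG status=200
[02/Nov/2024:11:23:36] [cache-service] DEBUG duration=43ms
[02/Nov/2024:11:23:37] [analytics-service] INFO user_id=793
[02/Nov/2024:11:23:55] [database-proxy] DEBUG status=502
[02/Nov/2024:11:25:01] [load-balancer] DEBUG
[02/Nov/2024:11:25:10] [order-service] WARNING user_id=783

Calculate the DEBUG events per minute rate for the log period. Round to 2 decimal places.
0.81

To calculate the rate:

1. Count total DEBUG events: 21
2. Total time period: 26 minutes
3. Rate = 21 / 26 = 0.81 events per minute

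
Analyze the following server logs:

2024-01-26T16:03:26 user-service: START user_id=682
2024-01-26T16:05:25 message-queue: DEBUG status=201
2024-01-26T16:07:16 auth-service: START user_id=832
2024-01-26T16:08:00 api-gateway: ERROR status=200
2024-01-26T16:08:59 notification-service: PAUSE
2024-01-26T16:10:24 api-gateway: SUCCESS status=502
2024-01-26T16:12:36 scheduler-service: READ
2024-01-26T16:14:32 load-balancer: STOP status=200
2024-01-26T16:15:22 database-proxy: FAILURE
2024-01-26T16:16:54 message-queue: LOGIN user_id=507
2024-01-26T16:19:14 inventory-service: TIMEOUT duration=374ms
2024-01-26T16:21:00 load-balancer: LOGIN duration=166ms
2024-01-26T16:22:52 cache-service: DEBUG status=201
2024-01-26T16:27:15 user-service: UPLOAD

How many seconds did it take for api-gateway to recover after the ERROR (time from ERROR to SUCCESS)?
144

To calculate recovery time:

1. Find ERROR event for api-gateway: 2024-01-26T16:08:00
2. Find next SUCCESS event for api-gateway: 2024-01-26T16:10:24
3. Recovery time: 2024-01-26T16:10:24 - 2024-01-26T16:08:00 = 144 seconds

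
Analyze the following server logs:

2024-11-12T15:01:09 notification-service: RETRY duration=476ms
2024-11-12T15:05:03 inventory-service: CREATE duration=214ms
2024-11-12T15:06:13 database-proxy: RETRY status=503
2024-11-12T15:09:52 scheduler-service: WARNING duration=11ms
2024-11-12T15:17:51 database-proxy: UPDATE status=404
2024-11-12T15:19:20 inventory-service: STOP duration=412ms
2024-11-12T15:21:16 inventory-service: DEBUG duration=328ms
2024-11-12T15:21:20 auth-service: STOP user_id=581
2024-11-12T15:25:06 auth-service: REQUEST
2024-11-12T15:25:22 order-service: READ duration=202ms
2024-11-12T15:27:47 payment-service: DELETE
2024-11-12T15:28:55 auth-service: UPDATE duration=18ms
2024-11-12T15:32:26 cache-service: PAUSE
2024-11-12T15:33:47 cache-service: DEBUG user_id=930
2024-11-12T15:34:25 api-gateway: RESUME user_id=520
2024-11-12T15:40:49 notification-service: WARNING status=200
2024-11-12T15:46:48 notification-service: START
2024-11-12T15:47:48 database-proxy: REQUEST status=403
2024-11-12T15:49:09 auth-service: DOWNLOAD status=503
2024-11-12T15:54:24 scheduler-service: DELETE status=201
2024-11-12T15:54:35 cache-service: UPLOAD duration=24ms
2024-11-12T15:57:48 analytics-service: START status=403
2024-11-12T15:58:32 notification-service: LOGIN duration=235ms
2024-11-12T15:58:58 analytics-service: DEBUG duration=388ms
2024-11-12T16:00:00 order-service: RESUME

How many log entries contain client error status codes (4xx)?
3

To find matching entries:

1. Pattern to match: client error status codes (4xx)
2. Scan each log entry for the pattern
3. Count matches: 3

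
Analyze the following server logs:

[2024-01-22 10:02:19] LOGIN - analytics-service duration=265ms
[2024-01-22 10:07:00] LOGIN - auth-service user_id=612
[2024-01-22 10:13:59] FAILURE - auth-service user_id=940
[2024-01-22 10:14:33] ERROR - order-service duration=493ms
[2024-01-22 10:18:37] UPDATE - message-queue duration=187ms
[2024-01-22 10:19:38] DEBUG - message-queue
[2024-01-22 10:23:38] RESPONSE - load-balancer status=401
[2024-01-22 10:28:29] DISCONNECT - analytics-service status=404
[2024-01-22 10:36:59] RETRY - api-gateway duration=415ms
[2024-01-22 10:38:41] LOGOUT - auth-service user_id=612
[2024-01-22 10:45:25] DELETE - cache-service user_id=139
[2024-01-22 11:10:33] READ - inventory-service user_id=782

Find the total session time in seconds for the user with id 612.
1901

To calculate session duration:

1. Find LOGIN event for user_id=612: 2024-01-22 10:07:00
2. Find LOGOUT event for user_id=612: 2024-01-22 10:38:41
3. Session duration: 2024-01-22 10:38:41 - 2024-01-22 10:07:00 = 1901 seconds (31 minutes)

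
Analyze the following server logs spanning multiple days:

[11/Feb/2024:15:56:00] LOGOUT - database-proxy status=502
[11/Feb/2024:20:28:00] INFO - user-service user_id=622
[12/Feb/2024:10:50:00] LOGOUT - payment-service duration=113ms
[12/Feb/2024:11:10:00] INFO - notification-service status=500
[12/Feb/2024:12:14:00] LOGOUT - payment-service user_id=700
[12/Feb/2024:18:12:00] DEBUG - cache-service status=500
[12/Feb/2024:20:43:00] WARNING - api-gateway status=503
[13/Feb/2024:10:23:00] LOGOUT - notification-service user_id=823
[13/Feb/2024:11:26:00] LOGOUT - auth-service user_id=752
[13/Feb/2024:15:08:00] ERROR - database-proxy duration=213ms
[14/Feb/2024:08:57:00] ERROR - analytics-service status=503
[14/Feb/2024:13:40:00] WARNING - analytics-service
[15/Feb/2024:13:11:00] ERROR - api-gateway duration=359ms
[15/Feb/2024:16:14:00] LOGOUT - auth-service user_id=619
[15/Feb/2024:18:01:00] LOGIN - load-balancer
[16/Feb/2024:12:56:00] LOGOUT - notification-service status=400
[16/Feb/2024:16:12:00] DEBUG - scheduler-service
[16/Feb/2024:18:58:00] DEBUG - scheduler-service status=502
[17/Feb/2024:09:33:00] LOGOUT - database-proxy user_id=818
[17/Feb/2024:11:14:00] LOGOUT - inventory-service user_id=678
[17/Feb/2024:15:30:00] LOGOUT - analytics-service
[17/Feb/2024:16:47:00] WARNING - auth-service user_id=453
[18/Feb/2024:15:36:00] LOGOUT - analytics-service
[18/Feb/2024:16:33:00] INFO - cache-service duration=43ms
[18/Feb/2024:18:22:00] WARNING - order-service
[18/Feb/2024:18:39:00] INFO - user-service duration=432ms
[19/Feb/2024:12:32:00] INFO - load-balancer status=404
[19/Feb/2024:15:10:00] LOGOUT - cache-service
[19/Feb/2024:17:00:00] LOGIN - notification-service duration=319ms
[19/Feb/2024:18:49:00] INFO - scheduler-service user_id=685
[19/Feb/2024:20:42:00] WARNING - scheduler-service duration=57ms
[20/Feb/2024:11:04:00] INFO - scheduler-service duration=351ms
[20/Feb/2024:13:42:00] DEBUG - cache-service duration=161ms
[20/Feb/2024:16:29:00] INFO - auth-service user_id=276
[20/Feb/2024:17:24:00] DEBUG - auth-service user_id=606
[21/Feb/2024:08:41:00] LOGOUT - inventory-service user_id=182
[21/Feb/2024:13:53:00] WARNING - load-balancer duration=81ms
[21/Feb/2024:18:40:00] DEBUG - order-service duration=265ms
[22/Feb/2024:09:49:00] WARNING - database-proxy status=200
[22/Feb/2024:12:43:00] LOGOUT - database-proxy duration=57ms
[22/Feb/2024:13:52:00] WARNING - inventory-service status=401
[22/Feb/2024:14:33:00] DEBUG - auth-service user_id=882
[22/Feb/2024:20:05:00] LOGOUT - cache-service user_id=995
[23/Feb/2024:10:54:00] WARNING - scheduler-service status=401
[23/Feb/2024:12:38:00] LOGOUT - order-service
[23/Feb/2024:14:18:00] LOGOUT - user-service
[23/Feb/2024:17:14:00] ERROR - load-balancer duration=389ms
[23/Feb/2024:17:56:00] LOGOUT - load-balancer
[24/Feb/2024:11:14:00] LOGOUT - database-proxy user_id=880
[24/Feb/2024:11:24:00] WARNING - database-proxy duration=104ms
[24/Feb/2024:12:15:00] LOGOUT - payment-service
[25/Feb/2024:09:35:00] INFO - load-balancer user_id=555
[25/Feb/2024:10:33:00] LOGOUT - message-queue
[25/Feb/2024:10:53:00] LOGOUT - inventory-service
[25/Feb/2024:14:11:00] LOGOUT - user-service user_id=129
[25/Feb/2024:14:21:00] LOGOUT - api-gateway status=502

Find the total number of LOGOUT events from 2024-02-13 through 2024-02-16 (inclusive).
4

To filter by date range:

1. Date range: 2024-02-13 through 2024-02-16, both dates inclusive
2. Filter for LOGOUT events whose date falls in this range
3. Count matching events: 4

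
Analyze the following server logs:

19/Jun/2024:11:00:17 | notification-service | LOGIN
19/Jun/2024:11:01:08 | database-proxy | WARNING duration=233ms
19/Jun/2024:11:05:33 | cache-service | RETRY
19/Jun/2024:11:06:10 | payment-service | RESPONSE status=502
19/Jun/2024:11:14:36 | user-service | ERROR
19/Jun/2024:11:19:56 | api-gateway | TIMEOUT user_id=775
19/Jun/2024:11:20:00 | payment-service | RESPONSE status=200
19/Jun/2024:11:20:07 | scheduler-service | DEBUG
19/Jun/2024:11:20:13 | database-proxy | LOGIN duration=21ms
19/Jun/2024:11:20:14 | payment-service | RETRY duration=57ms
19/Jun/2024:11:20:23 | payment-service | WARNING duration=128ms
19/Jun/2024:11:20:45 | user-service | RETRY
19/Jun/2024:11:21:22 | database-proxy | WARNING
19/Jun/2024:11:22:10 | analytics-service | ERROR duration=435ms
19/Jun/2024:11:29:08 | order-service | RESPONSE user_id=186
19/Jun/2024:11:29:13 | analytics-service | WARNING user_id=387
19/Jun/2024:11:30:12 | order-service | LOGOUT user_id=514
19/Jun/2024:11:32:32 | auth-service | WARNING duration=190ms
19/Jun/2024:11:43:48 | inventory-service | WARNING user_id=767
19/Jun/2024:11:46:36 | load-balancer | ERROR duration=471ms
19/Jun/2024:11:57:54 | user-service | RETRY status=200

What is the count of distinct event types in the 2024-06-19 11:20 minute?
5

To count unique event types:

1. Filter events in the minute starting at 2024-06-19 11:20
2. Extract event types from matching entries
3. Count unique types: 5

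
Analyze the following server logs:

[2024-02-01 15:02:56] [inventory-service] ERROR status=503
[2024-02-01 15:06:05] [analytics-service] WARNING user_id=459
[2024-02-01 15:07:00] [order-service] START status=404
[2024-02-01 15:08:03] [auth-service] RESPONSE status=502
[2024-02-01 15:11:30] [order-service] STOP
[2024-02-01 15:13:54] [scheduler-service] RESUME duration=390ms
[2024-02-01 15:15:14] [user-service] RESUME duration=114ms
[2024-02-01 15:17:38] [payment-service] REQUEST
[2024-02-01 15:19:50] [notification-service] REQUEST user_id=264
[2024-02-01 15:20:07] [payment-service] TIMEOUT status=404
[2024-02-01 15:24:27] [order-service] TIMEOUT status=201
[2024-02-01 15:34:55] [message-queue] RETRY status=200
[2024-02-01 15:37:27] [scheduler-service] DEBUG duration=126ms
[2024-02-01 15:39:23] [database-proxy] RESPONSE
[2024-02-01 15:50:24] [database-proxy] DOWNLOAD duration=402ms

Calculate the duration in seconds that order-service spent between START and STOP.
270

To calculate state duration:

1. Find START event for order-service: 2024-02-01 15:07:00
2. Find STOP event for order-service: 2024-02-01 15:11:30
3. Calculate duration: 2024-02-01 15:11:30 - 2024-02-01 15:07:00 = 270 seconds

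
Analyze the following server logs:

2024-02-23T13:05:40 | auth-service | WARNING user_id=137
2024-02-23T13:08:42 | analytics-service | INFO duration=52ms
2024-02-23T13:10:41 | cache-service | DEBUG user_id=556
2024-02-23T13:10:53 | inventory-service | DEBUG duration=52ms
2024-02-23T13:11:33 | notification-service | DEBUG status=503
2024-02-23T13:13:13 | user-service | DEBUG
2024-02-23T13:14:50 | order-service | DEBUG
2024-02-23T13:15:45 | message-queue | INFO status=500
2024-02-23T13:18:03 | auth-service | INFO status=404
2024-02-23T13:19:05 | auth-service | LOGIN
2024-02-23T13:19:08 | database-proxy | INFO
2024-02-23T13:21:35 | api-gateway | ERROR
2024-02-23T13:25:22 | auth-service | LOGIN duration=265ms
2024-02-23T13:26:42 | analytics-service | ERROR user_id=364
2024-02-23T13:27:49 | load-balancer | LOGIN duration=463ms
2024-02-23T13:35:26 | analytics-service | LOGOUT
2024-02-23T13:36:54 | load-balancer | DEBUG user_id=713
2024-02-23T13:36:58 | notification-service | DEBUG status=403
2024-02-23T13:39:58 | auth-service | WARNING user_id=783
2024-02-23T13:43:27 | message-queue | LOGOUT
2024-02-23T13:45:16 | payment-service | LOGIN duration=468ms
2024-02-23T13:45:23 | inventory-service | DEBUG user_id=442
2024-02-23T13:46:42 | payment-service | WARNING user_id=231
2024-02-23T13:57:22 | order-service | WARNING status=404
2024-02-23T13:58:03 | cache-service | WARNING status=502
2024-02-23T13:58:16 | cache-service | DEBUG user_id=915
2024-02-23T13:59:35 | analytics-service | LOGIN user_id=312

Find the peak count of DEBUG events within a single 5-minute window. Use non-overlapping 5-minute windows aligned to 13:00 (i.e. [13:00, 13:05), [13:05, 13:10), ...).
5

To find the burst window:

1. Divide the log period into non-overlapping 5-minute windows starting at 13:00
2. Count DEBUG events in each window
3. Find the window with maximum count
4. Maximum events in a window: 5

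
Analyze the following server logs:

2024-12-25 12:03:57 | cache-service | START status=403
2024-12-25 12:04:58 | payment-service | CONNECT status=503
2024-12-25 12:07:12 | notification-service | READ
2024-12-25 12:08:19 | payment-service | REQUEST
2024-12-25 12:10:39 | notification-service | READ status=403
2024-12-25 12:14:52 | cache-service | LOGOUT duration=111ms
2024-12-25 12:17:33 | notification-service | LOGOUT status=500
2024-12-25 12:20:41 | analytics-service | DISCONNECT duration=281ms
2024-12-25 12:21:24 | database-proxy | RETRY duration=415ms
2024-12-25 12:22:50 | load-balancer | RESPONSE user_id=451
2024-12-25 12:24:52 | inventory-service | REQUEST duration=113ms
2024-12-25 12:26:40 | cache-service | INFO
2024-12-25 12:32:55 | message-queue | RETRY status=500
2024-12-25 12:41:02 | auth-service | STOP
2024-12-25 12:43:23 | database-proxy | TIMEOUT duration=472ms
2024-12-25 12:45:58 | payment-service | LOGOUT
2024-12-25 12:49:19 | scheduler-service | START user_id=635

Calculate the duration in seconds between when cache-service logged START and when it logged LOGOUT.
655

To find the time between events:

1. Locate the first START event for cache-service: 2024-12-25 12:03:57
2. Locate the first LOGOUT event for cache-service: 2024-12-25 12:14:52
3. Calculate the difference: 2024-12-25 12:14:52 - 2024-12-25 12:03:57 = 655 seconds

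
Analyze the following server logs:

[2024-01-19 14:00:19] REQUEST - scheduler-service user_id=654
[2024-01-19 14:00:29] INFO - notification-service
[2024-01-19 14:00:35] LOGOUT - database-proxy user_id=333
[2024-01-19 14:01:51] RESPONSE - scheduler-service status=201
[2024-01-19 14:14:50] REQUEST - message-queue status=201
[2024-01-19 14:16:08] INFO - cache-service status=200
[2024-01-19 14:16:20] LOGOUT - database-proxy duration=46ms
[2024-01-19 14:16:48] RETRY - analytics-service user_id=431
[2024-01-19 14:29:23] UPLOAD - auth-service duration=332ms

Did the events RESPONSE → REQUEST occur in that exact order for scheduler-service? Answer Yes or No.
No

To verify sequence order:

1. Find all events in sequence RESPONSE → REQUEST for scheduler-service
2. Extract their timestamps
3. Check if timestamps are in ascending order
4. Result: No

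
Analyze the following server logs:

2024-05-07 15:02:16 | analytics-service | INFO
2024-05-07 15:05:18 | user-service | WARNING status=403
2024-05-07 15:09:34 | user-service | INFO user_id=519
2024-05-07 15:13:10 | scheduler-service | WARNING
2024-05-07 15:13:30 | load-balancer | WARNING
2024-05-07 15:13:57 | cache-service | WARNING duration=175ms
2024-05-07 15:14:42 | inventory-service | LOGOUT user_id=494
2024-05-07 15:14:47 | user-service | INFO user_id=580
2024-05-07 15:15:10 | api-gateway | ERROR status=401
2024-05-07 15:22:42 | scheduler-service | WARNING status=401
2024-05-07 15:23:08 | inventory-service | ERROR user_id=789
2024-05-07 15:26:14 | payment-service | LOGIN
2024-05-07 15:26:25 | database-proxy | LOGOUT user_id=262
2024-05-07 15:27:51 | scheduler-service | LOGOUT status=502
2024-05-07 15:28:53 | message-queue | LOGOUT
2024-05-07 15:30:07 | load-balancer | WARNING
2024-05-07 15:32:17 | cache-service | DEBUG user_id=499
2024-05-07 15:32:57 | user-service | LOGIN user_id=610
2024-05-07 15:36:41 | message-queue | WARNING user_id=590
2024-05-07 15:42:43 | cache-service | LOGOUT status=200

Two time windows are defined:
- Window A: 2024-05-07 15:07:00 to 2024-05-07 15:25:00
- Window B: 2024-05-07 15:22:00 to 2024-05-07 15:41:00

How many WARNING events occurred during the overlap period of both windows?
1

To find overlap events:

1. Window A: 2024-05-07 15:07:00 to 2024-05-07 15:25:00
2. Window B: 2024-05-07 15:22:00 to 2024-05-07 15:41:00
3. Overlap period: 2024-05-07 15:22:00 to 2024-05-07 15:25:00
4. Count WARNING events in overlap: 1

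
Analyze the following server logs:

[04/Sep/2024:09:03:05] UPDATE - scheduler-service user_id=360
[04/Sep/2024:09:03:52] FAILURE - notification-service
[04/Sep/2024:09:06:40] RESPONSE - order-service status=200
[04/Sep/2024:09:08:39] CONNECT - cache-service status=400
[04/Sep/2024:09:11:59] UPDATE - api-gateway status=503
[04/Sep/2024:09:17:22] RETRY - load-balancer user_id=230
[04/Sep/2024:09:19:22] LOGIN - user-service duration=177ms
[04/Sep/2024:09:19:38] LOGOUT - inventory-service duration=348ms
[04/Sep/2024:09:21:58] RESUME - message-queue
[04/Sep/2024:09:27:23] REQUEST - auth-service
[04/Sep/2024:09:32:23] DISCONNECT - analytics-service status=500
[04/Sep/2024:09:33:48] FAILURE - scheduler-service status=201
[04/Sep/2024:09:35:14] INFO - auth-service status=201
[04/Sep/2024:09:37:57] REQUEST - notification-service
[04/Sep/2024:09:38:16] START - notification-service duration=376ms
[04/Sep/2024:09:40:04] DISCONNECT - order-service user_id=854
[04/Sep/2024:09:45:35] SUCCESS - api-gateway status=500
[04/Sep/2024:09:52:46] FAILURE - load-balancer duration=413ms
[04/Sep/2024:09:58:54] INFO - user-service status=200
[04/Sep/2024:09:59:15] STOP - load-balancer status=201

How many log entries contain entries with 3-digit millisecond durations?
4

To find matching entries:

1. Pattern to match: entries with 3-digit millisecond durations
2. Scan each log entry for the pattern
3. Count matches: 4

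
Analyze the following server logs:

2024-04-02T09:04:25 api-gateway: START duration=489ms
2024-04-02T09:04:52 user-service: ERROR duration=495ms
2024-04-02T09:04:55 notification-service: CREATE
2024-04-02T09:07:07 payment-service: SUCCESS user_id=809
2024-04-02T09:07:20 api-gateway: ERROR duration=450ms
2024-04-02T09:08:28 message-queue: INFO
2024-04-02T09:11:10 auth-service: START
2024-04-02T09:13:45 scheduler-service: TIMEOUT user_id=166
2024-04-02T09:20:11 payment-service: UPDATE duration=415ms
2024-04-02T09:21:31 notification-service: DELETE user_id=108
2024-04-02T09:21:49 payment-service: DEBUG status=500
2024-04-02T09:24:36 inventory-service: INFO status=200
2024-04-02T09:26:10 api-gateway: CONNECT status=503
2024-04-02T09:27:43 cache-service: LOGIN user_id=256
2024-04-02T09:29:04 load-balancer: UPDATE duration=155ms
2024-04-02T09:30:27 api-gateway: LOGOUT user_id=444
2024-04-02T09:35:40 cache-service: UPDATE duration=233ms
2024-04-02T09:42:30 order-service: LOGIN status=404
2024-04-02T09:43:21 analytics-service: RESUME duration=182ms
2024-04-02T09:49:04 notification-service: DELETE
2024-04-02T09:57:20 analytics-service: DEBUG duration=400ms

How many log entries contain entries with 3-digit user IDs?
5

To find matching entries:

1. Pattern to match: entries with 3-digit user IDs
2. Scan each log entry for the pattern
3. Count matches: 5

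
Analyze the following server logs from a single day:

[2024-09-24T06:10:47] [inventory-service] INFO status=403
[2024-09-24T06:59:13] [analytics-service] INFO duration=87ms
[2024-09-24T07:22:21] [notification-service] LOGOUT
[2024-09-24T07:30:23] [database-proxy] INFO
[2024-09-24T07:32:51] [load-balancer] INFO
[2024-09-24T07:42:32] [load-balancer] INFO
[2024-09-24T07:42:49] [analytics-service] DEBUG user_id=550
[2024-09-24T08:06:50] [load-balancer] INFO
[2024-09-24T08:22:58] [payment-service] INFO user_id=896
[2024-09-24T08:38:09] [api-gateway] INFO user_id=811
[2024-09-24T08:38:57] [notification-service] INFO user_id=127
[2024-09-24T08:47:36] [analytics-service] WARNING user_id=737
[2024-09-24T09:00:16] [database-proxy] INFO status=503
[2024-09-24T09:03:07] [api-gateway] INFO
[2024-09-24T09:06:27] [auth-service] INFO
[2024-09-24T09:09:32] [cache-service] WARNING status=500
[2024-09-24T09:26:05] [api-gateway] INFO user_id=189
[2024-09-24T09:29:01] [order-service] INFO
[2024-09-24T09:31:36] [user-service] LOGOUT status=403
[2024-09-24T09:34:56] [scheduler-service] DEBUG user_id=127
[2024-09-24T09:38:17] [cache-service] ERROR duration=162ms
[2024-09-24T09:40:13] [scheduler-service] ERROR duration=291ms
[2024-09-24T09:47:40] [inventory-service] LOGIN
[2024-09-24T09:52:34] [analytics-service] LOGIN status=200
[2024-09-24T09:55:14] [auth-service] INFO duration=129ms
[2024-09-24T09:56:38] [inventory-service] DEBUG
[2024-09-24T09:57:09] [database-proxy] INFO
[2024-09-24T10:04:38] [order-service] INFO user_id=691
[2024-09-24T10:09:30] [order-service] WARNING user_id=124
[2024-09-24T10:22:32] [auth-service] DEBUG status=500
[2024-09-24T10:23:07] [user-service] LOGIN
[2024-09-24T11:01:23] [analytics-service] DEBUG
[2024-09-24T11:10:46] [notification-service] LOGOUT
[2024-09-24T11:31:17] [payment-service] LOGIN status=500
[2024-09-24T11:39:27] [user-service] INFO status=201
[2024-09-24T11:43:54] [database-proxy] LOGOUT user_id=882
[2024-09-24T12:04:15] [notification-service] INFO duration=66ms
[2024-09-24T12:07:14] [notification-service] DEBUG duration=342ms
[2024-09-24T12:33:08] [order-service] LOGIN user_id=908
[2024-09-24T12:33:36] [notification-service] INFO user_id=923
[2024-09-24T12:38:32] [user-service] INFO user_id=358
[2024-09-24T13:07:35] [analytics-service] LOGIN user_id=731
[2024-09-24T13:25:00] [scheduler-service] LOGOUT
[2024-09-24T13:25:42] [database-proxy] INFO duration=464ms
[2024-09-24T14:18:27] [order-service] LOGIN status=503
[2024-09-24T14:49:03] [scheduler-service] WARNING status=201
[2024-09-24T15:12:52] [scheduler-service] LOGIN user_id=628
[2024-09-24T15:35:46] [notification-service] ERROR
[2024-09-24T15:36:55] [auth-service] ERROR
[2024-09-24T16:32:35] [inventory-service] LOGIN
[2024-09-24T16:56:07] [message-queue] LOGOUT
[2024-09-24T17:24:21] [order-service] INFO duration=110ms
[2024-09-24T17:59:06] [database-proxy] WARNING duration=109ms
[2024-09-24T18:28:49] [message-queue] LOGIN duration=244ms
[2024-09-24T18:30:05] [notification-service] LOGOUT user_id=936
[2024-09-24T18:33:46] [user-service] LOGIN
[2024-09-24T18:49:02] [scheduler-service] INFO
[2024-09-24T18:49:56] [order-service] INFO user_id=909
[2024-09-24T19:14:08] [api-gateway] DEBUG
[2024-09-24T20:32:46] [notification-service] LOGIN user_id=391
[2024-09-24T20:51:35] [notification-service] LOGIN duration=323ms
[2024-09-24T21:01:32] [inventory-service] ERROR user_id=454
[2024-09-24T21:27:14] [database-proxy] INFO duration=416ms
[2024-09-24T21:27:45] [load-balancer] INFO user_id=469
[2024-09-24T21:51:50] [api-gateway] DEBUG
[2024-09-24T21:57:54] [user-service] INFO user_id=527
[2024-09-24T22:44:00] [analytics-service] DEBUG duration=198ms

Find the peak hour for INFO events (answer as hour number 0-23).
9

To find the peak hour:

1. Group all INFO events by hour
2. Count events in each hour
3. Find hour with maximum count
4. Peak hour: 9 (with 7 events)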